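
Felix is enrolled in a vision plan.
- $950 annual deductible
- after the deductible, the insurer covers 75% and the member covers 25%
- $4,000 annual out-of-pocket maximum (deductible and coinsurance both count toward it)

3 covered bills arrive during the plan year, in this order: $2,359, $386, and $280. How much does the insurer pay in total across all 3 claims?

$1,556.25

Bill 1, $2,359: $950 to deductible, leaving $1,409; coinsurance $1,409 × 25% = $352.25. Member owes $1,302.25 (running OOP $1,302.25). Plan pays $2,359 − $1,302.25 = $1,056.75.
Bill 2, $386: deductible met; 25% of $386 = $96.50. Member owes $96.50 (running OOP $1,398.75). Insurer: $386 − $96.50 = $289.50.
Bill 3, $280: deductible already satisfied, so member's share is 25% × $280 = $70. Member owes $70 (running OOP $1,468.75). Plan pays $280 − $70 = $210.
Insurer total = bills − member's total = $3,025 − $1,468.75 = $1,556.25.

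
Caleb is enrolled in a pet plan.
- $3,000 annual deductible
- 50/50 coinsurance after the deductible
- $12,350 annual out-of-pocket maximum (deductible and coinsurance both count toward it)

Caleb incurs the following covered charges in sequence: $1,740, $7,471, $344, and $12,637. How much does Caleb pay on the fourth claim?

Claim 1 — $1,740: fully absorbed by the deductible. Owner owes $1,740 (running OOP $1,740).
Claim 2 — $7,471: $1,260 to deductible, leaving $6,211; coinsurance $6,211 × 50% = $3,105.50. Owner owes $4,365.50 (running OOP $6,105.50).
Claim 3 — $344: 50% coinsurance on $344 = $172. Cost to owner: $172. OOP to date $6,277.50.
Claim 4 — $12,637: deductible already satisfied, so owner's share is 50% × $12,637 = $6,318.50. Adding that to $6,277.50 gives $12,596, past the $12,350 cap; owner pays only $12,350 − $6,277.50 = $6,072.50.

$6,072.50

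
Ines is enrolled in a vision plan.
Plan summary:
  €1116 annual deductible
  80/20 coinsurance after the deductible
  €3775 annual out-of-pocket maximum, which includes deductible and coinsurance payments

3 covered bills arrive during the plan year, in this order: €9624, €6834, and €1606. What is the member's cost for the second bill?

Claim 1 — €9624: deductible takes €1116, €8508 remains; coinsurance €8508 × 20% = €1701.60. Member owes €2817.60 (running OOP €2817.60).
Claim 2 — €6834: deductible already satisfied, so member's share is 20% × €6834 = €1366.80. Adding that to €2817.60 gives €4184.40, past the €3775 cap; member pays only €3775 − €2817.60 = €957.40.

€957.40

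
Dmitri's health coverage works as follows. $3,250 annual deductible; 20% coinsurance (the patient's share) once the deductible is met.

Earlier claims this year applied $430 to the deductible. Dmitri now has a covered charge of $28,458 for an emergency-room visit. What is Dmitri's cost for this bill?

$7,947.60

$430 of the $3,250 deductible is already met, leaving $2,820.
After the $2,820 deductible portion, $28,458 − $2,820 = $25,638 is subject to coinsurance.
Patient's 20% share of $25,638 is $5,127.60.
That puts the patient's cost at $2,820 + $5,127.60 = $7,947.60.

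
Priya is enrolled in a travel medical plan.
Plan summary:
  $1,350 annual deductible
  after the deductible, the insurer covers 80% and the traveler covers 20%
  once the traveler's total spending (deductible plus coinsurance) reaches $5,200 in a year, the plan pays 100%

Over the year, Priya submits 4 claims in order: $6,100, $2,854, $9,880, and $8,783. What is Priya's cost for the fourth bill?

$353.20

#1 ($6,100): $1,350 finishes the deductible; $4,750 goes to coinsurance; 20% of $4,750 = $950. Cost to traveler: $2,300. OOP to date $2,300.
#2 ($2,854): deductible met; 20% of $2,854 = $570.80. Traveler owes $570.80 (running OOP $2,870.80).
#3 ($9,880): deductible met; 20% of $9,880 = $1,976. Traveler pays $1,976; OOP now $4,846.80.
#4 ($8,783): 20% coinsurance on $8,783 = $1,756.60. That would push OOP to $6,603.40, over the $5,200 cap, so traveler pays $5,200 − $4,846.80 = $353.20.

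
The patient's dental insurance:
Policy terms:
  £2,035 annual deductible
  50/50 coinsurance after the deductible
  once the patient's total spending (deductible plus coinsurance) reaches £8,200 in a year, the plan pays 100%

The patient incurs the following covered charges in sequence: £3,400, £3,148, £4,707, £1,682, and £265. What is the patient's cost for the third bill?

£2,353.50

Claim 1 — £3,400: £2,035 finishes the deductible; £1,365 goes to coinsurance; coinsurance £1,365 × 50% = £682.50. Patient owes £2,717.50 (running OOP £2,717.50).
Claim 2 — £3,148: 50% coinsurance on £3,148 = £1,574. Cost to patient: £1,574. OOP to date £4,291.50.
Claim 3 — £4,707: deductible already satisfied, so patient's share is 50% × £4,707 = £2,353.50. Patient pays £2,353.50; OOP now £6,645.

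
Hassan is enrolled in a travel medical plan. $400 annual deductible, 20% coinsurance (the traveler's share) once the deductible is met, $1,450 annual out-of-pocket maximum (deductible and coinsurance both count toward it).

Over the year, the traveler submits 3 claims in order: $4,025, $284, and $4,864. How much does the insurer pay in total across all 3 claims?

$7,723

Claim 1 ($4,025): $400 finishes the deductible; $3,625 goes to coinsurance; 20% of $3,625 = $725. Cost to traveler: $1,125. OOP to date $1,125. Insurer: $4,025 − $1,125 = $2,900.
Claim 2 ($284): 20% coinsurance on $284 = $56.80. Traveler pays $56.80; OOP now $1,181.80. Plan pays $284 − $56.80 = $227.20.
Claim 3 ($4,864): 20% coinsurance on $4,864 = $972.80. OOP would hit $2,154.60 > $1,450, so the cap limits the traveler to $1,450 − $1,181.80 = $268.20. Insurer: $4,864 − $268.20 = $4,595.80.
Insurer total = bills − traveler's total = $9,173 − $1,450 = $7,723.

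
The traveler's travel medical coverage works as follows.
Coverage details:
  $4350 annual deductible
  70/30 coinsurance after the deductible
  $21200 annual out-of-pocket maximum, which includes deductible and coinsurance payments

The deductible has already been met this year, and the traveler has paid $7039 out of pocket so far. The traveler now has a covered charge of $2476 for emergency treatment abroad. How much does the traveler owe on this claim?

$742.80

The deductible is already satisfied, so the full bill goes to coinsurance.
30% of $2476 = $742.80 falls to the traveler.
Year-to-date out-of-pocket becomes $7039 + $742.80 = $7781.80, still under the $21200 maximum, so no cap applies.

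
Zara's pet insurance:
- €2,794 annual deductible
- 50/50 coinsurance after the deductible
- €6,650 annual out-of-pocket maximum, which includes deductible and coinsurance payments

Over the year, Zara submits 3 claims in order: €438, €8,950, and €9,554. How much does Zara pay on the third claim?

€559

Claim 1 — €438: entire amount goes to the deductible. Owner pays €438; OOP now €438.
Claim 2 — €8,950: deductible takes €2,356, €6,594 remains; coinsurance €6,594 × 50% = €3,297. Owner pays €5,653; OOP now €6,091.
Claim 3 — €9,554: deductible met; 50% of €9,554 = €4,777. That would push OOP to €10,868, over the €6,650 cap, so owner pays €6,650 − €6,091 = €559.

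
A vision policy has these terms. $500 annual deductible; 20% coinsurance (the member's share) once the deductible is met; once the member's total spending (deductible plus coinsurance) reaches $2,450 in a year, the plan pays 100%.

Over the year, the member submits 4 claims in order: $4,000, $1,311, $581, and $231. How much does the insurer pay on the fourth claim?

$184.80

Bill 1, $4,000: $500 to deductible, leaving $3,500; coinsurance $3,500 × 20% = $700. Member pays $1,200; OOP now $1,200. Plan pays $4,000 − $1,200 = $2,800.
Bill 2, $1,311: deductible met; 20% of $1,311 = $262.20. Member owes $262.20 (running OOP $1,462.20). Plan pays $1,311 − $262.20 = $1,048.80.
Bill 3, $581: 20% coinsurance on $581 = $116.20. Member owes $116.20 (running OOP $1,578.40). Plan pays $581 − $116.20 = $464.80.
Bill 4, $231: deductible met; 20% of $231 = $46.20. Member pays $46.20; OOP now $1,624.60. Insurer: $231 − $46.20 = $184.80.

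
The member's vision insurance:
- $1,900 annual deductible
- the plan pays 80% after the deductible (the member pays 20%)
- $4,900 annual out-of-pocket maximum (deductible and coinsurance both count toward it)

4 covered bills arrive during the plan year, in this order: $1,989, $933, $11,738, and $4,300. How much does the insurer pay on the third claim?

#1 ($1,989): deductible takes $1,900, $89 remains; coinsurance $89 × 20% = $17.80. Cost to member: $1,917.80. OOP to date $1,917.80. Plan pays $1,989 − $1,917.80 = $71.20.
#2 ($933): deductible already satisfied, so member's share is 20% × $933 = $186.60. Member owes $186.60 (running OOP $2,104.40). Insurer: $933 − $186.60 = $746.40.
#3 ($11,738): 20% coinsurance on $11,738 = $2,347.60. Member owes $2,347.60 (running OOP $4,452). Insurer: $11,738 − $2,347.60 = $9,390.40.

$9,390.40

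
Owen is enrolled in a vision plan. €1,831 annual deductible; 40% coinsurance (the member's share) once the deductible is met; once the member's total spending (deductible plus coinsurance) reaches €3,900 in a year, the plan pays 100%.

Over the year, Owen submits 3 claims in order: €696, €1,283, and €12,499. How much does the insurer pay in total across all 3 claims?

€10,578

Bill 1, €696: all of it applies to the deductible. Cost to member: €696. OOP to date €696. Insurer: €696 − €696 = €0.
Bill 2, €1,283: €1,135 finishes the deductible; €148 goes to coinsurance; coinsurance €148 × 40% = €59.20. Cost to member: €1,194.20. OOP to date €1,890.20. Insurer: €1,283 − €1,194.20 = €88.80.
Bill 3, €12,499: deductible already satisfied, so member's share is 40% × €12,499 = €4,999.60. OOP would hit €6,889.80 > €3,900, so the cap limits the member to €3,900 − €1,890.20 = €2,009.80. Plan pays €12,499 − €2,009.80 = €10,489.20.
Insurer total = bills − member's total = €14,478 − €3,900 = €10,578.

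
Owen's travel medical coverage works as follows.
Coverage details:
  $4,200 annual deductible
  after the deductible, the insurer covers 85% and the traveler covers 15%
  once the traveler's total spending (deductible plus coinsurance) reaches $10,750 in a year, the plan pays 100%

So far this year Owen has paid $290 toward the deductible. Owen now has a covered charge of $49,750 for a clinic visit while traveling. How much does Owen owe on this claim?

$290 of the $4,200 deductible is already met, leaving $3,910.
After the $3,910 deductible portion, $49,750 − $3,910 = $45,840 is subject to coinsurance.
Traveler's 15% share of $45,840 is $6,876.
So the traveler owes $3,910 + $6,876 = $10,786 before any cap.
Adding $10,786 to the $290 already spent would give $11,076, which exceeds the $10,750 cap; the traveler pays just $10,750 − $290 = $10,460.

$10,460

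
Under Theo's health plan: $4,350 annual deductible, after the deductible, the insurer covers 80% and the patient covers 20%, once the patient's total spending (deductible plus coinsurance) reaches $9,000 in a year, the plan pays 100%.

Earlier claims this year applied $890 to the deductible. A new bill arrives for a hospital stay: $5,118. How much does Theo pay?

$3,791.60

Deductible still to meet: $4,350 − $890 = $3,460.
The remaining $1,658 (= $5,118 − $3,460) moves to coinsurance.
Coinsurance: $1,658 × 20% = $331.60.
Patient responsibility before any cap: $3,460 + $331.60 = $3,791.60.
Year-to-date out-of-pocket becomes $890 + $3,791.60 = $4,681.60, still under the $9,000 maximum, so no cap applies.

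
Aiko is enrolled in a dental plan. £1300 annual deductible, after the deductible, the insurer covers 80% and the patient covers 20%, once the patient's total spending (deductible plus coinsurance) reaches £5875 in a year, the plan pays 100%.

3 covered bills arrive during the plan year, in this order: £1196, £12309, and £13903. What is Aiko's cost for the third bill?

£2134

Bill 1, £1196: fully absorbed by the deductible. Cost to patient: £1196. OOP to date £1196.
Bill 2, £12309: deductible takes £104, £12205 remains; coinsurance £12205 × 20% = £2441. Cost to patient: £2545. OOP to date £3741.
Bill 3, £13903: deductible met; 20% of £13903 = £2780.60. OOP would hit £6521.60 > £5875, so the cap limits the patient to £5875 − £3741 = £2134.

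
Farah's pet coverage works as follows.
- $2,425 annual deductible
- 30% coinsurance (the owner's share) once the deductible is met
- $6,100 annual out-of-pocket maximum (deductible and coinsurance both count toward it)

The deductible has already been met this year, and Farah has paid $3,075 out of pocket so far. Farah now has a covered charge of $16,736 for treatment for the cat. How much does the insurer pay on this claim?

With the deductible met, the entire $16,736 is subject to coinsurance.
30% of $16,736 = $5,020.80 falls to the owner.
That would bring total out-of-pocket to $8,095.80, past the $6,100 cap. The owner is capped at $6,100 − $3,075 = $3,025 on this claim.
Insurer pays the balance: $16,736 − $3,025 = $13,711.

$13,711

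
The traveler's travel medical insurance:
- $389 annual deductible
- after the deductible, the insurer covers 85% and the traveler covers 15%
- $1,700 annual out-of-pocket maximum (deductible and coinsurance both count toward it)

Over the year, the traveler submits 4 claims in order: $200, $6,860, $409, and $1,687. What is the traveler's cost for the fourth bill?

$249

Bill 1, $200: all of it applies to the deductible. Traveler pays $200; OOP now $200.
Bill 2, $6,860: $189 to deductible, leaving $6,671; traveler's 15% is $1,000.65. Traveler pays $1,189.65; OOP now $1,389.65.
Bill 3, $409: 15% coinsurance on $409 = $61.35. Traveler pays $61.35; OOP now $1,451.
Bill 4, $1,687: 15% coinsurance on $1,687 = $253.05. Adding that to $1,451 gives $1,704.05, past the $1,700 cap; traveler pays only $1,700 − $1,451 = $249.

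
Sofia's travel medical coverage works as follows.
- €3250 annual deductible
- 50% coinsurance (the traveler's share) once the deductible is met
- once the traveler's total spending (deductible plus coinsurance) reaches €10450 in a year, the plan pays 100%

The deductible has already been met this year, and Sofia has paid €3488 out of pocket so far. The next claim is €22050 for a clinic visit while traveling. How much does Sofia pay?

€6962

With the deductible met, the entire €22050 is subject to coinsurance.
Coinsurance: €22050 × 50% = €11025.
Year-to-date out-of-pocket would reach €3488 + €11025 = €14513, above the €10450 maximum, so the traveler pays only €10450 − €3488 = €6962.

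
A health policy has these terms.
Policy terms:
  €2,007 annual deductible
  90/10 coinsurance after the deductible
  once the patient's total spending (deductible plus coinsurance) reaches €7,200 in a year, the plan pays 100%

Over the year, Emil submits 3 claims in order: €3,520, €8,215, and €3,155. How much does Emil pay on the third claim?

€315.50

#1 (€3,520): €2,007 to deductible, leaving €1,513; patient's 10% is €151.30. Patient owes €2,158.30 (running OOP €2,158.30).
#2 (€8,215): 10% coinsurance on €8,215 = €821.50. Patient owes €821.50 (running OOP €2,979.80).
#3 (€3,155): 10% coinsurance on €3,155 = €315.50. Patient pays €315.50; OOP now €3,295.30.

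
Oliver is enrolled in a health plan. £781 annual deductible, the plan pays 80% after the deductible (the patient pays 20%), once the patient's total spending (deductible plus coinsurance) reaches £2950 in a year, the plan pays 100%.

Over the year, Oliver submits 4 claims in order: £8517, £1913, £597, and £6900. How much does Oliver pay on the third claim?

£119.40

Claim 1 — £8517: deductible takes £781, £7736 remains; 20% of £7736 = £1547.20. Cost to patient: £2328.20. OOP to date £2328.20.
Claim 2 — £1913: deductible met; 20% of £1913 = £382.60. Patient owes £382.60 (running OOP £2710.80).
Claim 3 — £597: deductible met; 20% of £597 = £119.40. Patient owes £119.40 (running OOP £2830.20).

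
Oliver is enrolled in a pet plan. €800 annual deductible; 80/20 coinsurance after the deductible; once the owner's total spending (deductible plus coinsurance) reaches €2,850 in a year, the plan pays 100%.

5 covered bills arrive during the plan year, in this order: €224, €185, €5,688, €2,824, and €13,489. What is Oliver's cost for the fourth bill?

Claim 1 (€224): all of it applies to the deductible. Owner owes €224 (running OOP €224).
Claim 2 (€185): fully absorbed by the deductible. Cost to owner: €185. OOP to date €409.
Claim 3 (€5,688): €391 finishes the deductible; €5,297 goes to coinsurance; owner's 20% is €1,059.40. Owner owes €1,450.40 (running OOP €1,859.40).
Claim 4 (€2,824): deductible already satisfied, so owner's share is 20% × €2,824 = €564.80. Owner owes €564.80 (running OOP €2,424.20).

€564.80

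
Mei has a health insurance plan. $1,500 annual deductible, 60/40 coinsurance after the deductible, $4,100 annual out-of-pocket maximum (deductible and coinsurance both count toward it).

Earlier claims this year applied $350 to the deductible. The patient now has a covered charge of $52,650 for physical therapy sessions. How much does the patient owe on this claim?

Deductible still to meet: $1,500 − $350 = $1,150.
That leaves $52,650 − $1,150 = $51,500 for coinsurance.
40% of $51,500 = $20,600 falls to the patient.
So the patient owes $1,150 + $20,600 = $21,750 before any cap.
That would bring total out-of-pocket to $22,100, past the $4,100 cap. The patient is capped at $4,100 − $350 = $3,750 on this claim.

$3,750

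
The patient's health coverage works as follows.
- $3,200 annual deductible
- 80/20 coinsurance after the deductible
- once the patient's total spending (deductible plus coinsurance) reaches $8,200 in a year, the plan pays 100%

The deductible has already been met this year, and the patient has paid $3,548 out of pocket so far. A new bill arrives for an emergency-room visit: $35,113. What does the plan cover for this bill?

With the deductible met, the entire $35,113 is subject to coinsurance.
Patient's 20% share of $35,113 is $7,022.60.
Year-to-date out-of-pocket would reach $3,548 + $7,022.60 = $10,570.60, above the $8,200 maximum, so the patient pays only $8,200 − $3,548 = $4,652.
The insurer covers the remainder: $35,113 − $4,652 = $30,461.

$30,461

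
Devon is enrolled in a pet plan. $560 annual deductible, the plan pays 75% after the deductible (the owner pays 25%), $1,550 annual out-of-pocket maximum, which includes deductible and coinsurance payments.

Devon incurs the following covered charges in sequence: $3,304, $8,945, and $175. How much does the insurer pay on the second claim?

$8,641

#1 ($3,304): $560 to deductible, leaving $2,744; coinsurance $2,744 × 25% = $686. Owner pays $1,246; OOP now $1,246. Insurer: $3,304 − $1,246 = $2,058.
#2 ($8,945): deductible met; 25% of $8,945 = $2,236.25. That would push OOP to $3,482.25, over the $1,550 cap, so owner pays $1,550 − $1,246 = $304. Plan pays $8,945 − $304 = $8,641.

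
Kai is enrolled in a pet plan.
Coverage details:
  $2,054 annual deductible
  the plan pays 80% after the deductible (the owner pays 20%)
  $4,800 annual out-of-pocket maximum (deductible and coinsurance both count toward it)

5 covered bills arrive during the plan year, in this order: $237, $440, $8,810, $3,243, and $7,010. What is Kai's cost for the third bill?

$2,863.60

#1 ($237): all of it applies to the deductible. Cost to owner: $237. OOP to date $237.
#2 ($440): all of it applies to the deductible. Owner pays $440; OOP now $677.
#3 ($8,810): deductible takes $1,377, $7,433 remains; owner's 20% is $1,486.60. Cost to owner: $2,863.60. OOP to date $3,540.60.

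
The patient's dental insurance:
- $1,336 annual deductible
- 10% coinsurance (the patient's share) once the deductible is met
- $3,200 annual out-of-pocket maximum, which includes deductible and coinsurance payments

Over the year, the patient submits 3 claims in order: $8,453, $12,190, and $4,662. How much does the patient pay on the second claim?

Bill 1, $8,453: $1,336 to deductible, leaving $7,117; coinsurance $7,117 × 10% = $711.70. Patient pays $2,047.70; OOP now $2,047.70.
Bill 2, $12,190: deductible already satisfied, so patient's share is 10% × $12,190 = $1,219. That would push OOP to $3,266.70, over the $3,200 cap, so patient pays $3,200 − $2,047.70 = $1,152.30.

$1,152.30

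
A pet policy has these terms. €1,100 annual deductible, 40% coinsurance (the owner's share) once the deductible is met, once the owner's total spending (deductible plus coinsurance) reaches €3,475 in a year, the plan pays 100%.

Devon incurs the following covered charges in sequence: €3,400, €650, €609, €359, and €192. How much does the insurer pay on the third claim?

Claim 1 (€3,400): €1,100 to deductible, leaving €2,300; owner's 40% is €920. Cost to owner: €2,020. OOP to date €2,020. Plan pays €3,400 − €2,020 = €1,380.
Claim 2 (€650): 40% coinsurance on €650 = €260. Cost to owner: €260. OOP to date €2,280. Insurer: €650 − €260 = €390.
Claim 3 (€609): 40% coinsurance on €609 = €243.60. Owner pays €243.60; OOP now €2,523.60. Insurer: €609 − €243.60 = €365.40.

€365.40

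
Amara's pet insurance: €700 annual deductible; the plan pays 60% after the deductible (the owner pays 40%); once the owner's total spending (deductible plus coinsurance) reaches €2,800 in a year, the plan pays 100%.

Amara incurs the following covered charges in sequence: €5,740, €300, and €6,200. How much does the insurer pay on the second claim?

#1 (€5,740): deductible takes €700, €5,040 remains; 40% of €5,040 = €2,016. Cost to owner: €2,716. OOP to date €2,716. Insurer: €5,740 − €2,716 = €3,024.
#2 (€300): deductible already satisfied, so owner's share is 40% × €300 = €120. Adding that to €2,716 gives €2,836, past the €2,800 cap; owner pays only €2,800 − €2,716 = €84. Insurer: €300 − €84 = €216.

€216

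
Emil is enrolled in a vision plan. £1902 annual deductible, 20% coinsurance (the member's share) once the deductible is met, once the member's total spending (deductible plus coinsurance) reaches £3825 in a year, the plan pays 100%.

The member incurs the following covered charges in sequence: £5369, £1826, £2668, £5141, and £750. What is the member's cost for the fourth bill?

£330.80

Claim 1 (£5369): deductible takes £1902, £3467 remains; member's 20% is £693.40. Cost to member: £2595.40. OOP to date £2595.40.
Claim 2 (£1826): deductible met; 20% of £1826 = £365.20. Cost to member: £365.20. OOP to date £2960.60.
Claim 3 (£2668): deductible met; 20% of £2668 = £533.60. Member owes £533.60 (running OOP £3494.20).
Claim 4 (£5141): deductible already satisfied, so member's share is 20% × £5141 = £1028.20. OOP would hit £4522.40 > £3825, so the cap limits the member to £3825 − £3494.20 = £330.80.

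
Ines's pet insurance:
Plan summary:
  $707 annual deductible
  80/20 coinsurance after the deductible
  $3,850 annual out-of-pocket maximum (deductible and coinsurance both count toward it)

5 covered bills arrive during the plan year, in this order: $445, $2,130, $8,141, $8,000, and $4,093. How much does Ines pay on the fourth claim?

Bill 1, $445: all of it applies to the deductible. Cost to owner: $445. OOP to date $445.
Bill 2, $2,130: deductible takes $262, $1,868 remains; coinsurance $1,868 × 20% = $373.60. Cost to owner: $635.60. OOP to date $1,080.60.
Bill 3, $8,141: 20% coinsurance on $8,141 = $1,628.20. Owner pays $1,628.20; OOP now $2,708.80.
Bill 4, $8,000: 20% coinsurance on $8,000 = $1,600. That would push OOP to $4,308.80, over the $3,850 cap, so owner pays $3,850 − $2,708.80 = $1,141.20.

$1,141.20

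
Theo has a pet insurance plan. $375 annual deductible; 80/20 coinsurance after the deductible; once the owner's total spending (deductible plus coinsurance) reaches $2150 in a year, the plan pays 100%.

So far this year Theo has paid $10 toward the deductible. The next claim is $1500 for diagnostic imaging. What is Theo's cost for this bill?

$10 of the $375 deductible is already met, leaving $365.
That leaves $1500 − $365 = $1135 for coinsurance.
20% of $1135 = $227 falls to the owner.
So the owner owes $365 + $227 = $592 before any cap.
Cumulative spending $10 + $592 = $602 stays under the $2150 maximum.

$592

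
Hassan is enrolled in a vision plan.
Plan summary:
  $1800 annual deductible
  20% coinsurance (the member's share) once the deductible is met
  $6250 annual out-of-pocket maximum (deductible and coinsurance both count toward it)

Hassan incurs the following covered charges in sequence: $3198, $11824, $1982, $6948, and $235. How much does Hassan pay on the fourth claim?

Claim 1 — $3198: deductible takes $1800, $1398 remains; coinsurance $1398 × 20% = $279.60. Member pays $2079.60; OOP now $2079.60.
Claim 2 — $11824: deductible already satisfied, so member's share is 20% × $11824 = $2364.80. Cost to member: $2364.80. OOP to date $4444.40.
Claim 3 — $1982: 20% coinsurance on $1982 = $396.40. Member owes $396.40 (running OOP $4840.80).
Claim 4 — $6948: deductible met; 20% of $6948 = $1389.60. Member pays $1389.60; OOP now $6230.40.

$1389.60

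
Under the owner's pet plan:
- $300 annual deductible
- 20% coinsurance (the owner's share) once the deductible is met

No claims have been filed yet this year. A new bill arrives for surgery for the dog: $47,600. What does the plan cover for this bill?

The full $300 deductible is still open; $300 of this bill applies to it.
After the $300 deductible portion, $47,600 − $300 = $47,300 is subject to coinsurance.
Coinsurance: $47,300 × 20% = $9,460.
So the owner owes $300 + $9,460 = $9,760.
The plan picks up $47,600 − $9,760 = $37,840.

$37,840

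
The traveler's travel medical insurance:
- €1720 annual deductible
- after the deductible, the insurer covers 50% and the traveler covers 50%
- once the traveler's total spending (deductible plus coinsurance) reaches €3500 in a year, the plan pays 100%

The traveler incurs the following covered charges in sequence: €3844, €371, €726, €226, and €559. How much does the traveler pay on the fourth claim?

€113

Bill 1, €3844: €1720 to deductible, leaving €2124; coinsurance €2124 × 50% = €1062. Traveler owes €2782 (running OOP €2782).
Bill 2, €371: 50% coinsurance on €371 = €185.50. Traveler pays €185.50; OOP now €2967.50.
Bill 3, €726: deductible met; 50% of €726 = €363. Traveler owes €363 (running OOP €3330.50).
Bill 4, €226: deductible already satisfied, so traveler's share is 50% × €226 = €113. Traveler pays €113; OOP now €3443.50.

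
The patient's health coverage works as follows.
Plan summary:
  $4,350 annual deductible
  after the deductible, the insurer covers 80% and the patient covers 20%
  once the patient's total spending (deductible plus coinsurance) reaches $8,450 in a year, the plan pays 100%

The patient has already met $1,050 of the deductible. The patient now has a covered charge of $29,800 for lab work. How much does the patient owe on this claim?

$7,400

Deductible still to meet: $4,350 − $1,050 = $3,300.
The remaining $26,500 (= $29,800 − $3,300) moves to coinsurance.
Patient's 20% share of $26,500 is $5,300.
So the patient owes $3,300 + $5,300 = $8,600 before any cap.
Adding $8,600 to the $1,050 already spent would give $9,650, which exceeds the $8,450 cap; the patient pays just $8,450 − $1,050 = $7,400.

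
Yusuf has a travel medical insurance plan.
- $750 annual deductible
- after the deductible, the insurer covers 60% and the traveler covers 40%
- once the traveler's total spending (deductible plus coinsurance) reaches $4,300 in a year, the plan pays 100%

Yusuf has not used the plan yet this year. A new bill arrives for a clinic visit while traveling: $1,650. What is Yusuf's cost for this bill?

Deductible not yet touched, so the first $750 of the bill goes to the deductible.
That leaves $1,650 − $750 = $900 for coinsurance.
Traveler's 40% share of $900 is $360.
Traveler responsibility before any cap: $750 + $360 = $1,110.
Cumulative spending $0 + $1,110 = $1,110 stays under the $4,300 maximum.

$1,110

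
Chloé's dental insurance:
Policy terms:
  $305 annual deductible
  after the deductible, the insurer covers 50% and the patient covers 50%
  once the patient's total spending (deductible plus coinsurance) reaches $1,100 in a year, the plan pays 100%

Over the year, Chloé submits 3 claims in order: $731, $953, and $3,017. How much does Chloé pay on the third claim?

$105.50

Claim 1 — $731: $305 to deductible, leaving $426; coinsurance $426 × 50% = $213. Cost to patient: $518. OOP to date $518.
Claim 2 — $953: deductible already satisfied, so patient's share is 50% × $953 = $476.50. Cost to patient: $476.50. OOP to date $994.50.
Claim 3 — $3,017: deductible met; 50% of $3,017 = $1,508.50. That would push OOP to $2,503, over the $1,100 cap, so patient pays $1,100 − $994.50 = $105.50.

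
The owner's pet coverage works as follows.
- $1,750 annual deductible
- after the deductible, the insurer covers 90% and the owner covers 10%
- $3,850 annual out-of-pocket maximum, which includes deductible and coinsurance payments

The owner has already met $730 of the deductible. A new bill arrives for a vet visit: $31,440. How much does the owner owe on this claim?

Remaining deductible: $1,750 − $730 = $1,020.
The remaining $30,420 (= $31,440 − $1,020) moves to coinsurance.
Coinsurance: $30,420 × 10% = $3,042.
So the owner owes $1,020 + $3,042 = $4,062 before any cap.
That would bring total out-of-pocket to $4,792, past the $3,850 cap. The owner is capped at $3,850 − $730 = $3,120 on this claim.

$3,120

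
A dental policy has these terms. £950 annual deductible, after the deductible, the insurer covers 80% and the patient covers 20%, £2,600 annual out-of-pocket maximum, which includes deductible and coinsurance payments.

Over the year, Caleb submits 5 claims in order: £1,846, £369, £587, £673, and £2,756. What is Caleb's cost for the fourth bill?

#1 (£1,846): deductible takes £950, £896 remains; coinsurance £896 × 20% = £179.20. Patient pays £1,129.20; OOP now £1,129.20.
#2 (£369): deductible met; 20% of £369 = £73.80. Patient owes £73.80 (running OOP £1,203).
#3 (£587): deductible already satisfied, so patient's share is 20% × £587 = £117.40. Patient owes £117.40 (running OOP £1,320.40).
#4 (£673): deductible already satisfied, so patient's share is 20% × £673 = £134.60. Patient owes £134.60 (running OOP £1,455).

£134.60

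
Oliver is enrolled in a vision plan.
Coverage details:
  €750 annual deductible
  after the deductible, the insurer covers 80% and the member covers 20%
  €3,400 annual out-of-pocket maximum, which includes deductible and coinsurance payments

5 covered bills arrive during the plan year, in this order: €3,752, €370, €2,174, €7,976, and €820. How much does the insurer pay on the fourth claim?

€6,435.20

Bill 1, €3,752: deductible takes €750, €3,002 remains; 20% of €3,002 = €600.40. Member owes €1,350.40 (running OOP €1,350.40). Insurer: €3,752 − €1,350.40 = €2,401.60.
Bill 2, €370: 20% coinsurance on €370 = €74. Member owes €74 (running OOP €1,424.40). Insurer: €370 − €74 = €296.
Bill 3, €2,174: 20% coinsurance on €2,174 = €434.80. Cost to member: €434.80. OOP to date €1,859.20. Plan pays €2,174 − €434.80 = €1,739.20.
Bill 4, €7,976: 20% coinsurance on €7,976 = €1,595.20. That would push OOP to €3,454.40, over the €3,400 cap, so member pays €3,400 − €1,859.20 = €1,540.80. Insurer: €7,976 − €1,540.80 = €6,435.20.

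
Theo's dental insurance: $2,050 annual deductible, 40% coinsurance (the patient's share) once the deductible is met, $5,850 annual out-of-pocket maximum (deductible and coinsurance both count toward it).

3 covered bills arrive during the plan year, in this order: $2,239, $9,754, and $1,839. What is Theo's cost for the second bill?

Bill 1, $2,239: deductible takes $2,050, $189 remains; 40% of $189 = $75.60. Cost to patient: $2,125.60. OOP to date $2,125.60.
Bill 2, $9,754: deductible already satisfied, so patient's share is 40% × $9,754 = $3,901.60. Adding that to $2,125.60 gives $6,027.20, past the $5,850 cap; patient pays only $5,850 − $2,125.60 = $3,724.40.

$3,724.40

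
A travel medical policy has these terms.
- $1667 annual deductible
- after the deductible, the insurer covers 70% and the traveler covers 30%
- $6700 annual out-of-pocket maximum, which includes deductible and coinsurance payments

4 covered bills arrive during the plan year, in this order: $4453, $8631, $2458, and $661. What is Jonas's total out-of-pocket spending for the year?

$6027.80

Bill 1, $4453: deductible takes $1667, $2786 remains; 30% of $2786 = $835.80. Traveler pays $2502.80; OOP now $2502.80.
Bill 2, $8631: deductible already satisfied, so traveler's share is 30% × $8631 = $2589.30. Cost to traveler: $2589.30. OOP to date $5092.10.
Bill 3, $2458: deductible met; 30% of $2458 = $737.40. Traveler owes $737.40 (running OOP $5829.50).
Bill 4, $661: deductible already satisfied, so traveler's share is 30% × $661 = $198.30. Traveler pays $198.30; OOP now $6027.80.
Total paid by the traveler: $2502.80 + $2589.30 + $737.40 + $198.30 = $6027.80.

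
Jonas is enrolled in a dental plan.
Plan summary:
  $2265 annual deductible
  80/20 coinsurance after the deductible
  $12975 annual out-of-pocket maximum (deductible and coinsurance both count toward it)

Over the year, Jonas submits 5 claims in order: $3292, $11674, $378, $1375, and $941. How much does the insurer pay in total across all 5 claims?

$12316

Bill 1, $3292: deductible takes $2265, $1027 remains; patient's 20% is $205.40. Cost to patient: $2470.40. OOP to date $2470.40. Insurer: $3292 − $2470.40 = $821.60.
Bill 2, $11674: 20% coinsurance on $11674 = $2334.80. Patient owes $2334.80 (running OOP $4805.20). Plan pays $11674 − $2334.80 = $9339.20.
Bill 3, $378: deductible met; 20% of $378 = $75.60. Cost to patient: $75.60. OOP to date $4880.80. Plan pays $378 − $75.60 = $302.40.
Bill 4, $1375: deductible already satisfied, so patient's share is 20% × $1375 = $275. Patient pays $275; OOP now $5155.80. Insurer: $1375 − $275 = $1100.
Bill 5, $941: 20% coinsurance on $941 = $188.20. Patient pays $188.20; OOP now $5344. Plan pays $941 − $188.20 = $752.80.
Insurer total = bills − patient's total = $17660 − $5344 = $12316.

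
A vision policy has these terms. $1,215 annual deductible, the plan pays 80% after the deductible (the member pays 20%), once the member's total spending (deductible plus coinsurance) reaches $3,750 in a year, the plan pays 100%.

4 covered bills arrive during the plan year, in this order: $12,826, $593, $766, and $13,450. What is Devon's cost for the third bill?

Claim 1 — $12,826: $1,215 finishes the deductible; $11,611 goes to coinsurance; coinsurance $11,611 × 20% = $2,322.20. Cost to member: $3,537.20. OOP to date $3,537.20.
Claim 2 — $593: deductible already satisfied, so member's share is 20% × $593 = $118.60. Cost to member: $118.60. OOP to date $3,655.80.
Claim 3 — $766: deductible already satisfied, so member's share is 20% × $766 = $153.20. That would push OOP to $3,809, over the $3,750 cap, so member pays $3,750 − $3,655.80 = $94.20.

$94.20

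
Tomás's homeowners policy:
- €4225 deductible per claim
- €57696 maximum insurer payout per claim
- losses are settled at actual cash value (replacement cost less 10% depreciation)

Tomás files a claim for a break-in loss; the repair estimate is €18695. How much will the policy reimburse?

At 10% depreciation, ACV = €18695 − €1869.50 = €16825.50.
Less the €4225 deductible: €16825.50 − €4225 = €12600.50.
€12600.50 ≤ €57696, so the limit doesn't bind; insurer pays €12600.50.

€12600.50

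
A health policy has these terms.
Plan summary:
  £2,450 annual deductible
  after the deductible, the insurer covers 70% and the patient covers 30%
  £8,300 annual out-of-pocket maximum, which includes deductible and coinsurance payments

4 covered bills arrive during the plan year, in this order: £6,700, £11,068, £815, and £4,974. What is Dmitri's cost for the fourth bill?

Bill 1, £6,700: deductible takes £2,450, £4,250 remains; coinsurance £4,250 × 30% = £1,275. Patient owes £3,725 (running OOP £3,725).
Bill 2, £11,068: deductible already satisfied, so patient's share is 30% × £11,068 = £3,320.40. Patient pays £3,320.40; OOP now £7,045.40.
Bill 3, £815: deductible met; 30% of £815 = £244.50. Cost to patient: £244.50. OOP to date £7,289.90.
Bill 4, £4,974: deductible already satisfied, so patient's share is 30% × £4,974 = £1,492.20. OOP would hit £8,782.10 > £8,300, so the cap limits the patient to £8,300 − £7,289.90 = £1,010.10.

£1,010.10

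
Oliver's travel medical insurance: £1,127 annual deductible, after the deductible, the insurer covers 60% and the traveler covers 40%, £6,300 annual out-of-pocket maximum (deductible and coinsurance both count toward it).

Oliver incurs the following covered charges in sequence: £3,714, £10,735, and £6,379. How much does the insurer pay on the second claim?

£6,596.80

Bill 1, £3,714: £1,127 to deductible, leaving £2,587; coinsurance £2,587 × 40% = £1,034.80. Traveler owes £2,161.80 (running OOP £2,161.80). Plan pays £3,714 − £2,161.80 = £1,552.20.
Bill 2, £10,735: deductible met; 40% of £10,735 = £4,294. OOP would hit £6,455.80 > £6,300, so the cap limits the traveler to £6,300 − £2,161.80 = £4,138.20. Insurer: £10,735 − £4,138.20 = £6,596.80.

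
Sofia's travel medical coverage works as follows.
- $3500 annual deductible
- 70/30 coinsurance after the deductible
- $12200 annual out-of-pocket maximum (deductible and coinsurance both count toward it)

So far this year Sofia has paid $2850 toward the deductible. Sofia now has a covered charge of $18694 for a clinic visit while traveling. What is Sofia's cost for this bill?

$6063.20

Remaining deductible: $3500 − $2850 = $650.
That leaves $18694 − $650 = $18044 for coinsurance.
30% of $18044 = $5413.20 falls to the traveler.
Traveler responsibility before any cap: $650 + $5413.20 = $6063.20.
Total out-of-pocket so far would be $2850 + $6063.20 = $8913.20, below the $12200 cap — no reduction.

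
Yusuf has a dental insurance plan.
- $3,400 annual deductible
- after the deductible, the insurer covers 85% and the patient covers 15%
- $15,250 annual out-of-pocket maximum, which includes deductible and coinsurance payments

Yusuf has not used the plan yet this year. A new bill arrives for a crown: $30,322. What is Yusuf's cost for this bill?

Deductible not yet touched, so the first $3,400 of the bill goes to the deductible.
The remaining $26,922 (= $30,322 − $3,400) moves to coinsurance.
15% of $26,922 = $4,038.30 falls to the patient.
That puts the patient's cost at $3,400 + $4,038.30 = $7,438.30 before any cap.
Year-to-date out-of-pocket becomes $0 + $7,438.30 = $7,438.30, still under the $15,250 maximum, so no cap applies.

$7,438.30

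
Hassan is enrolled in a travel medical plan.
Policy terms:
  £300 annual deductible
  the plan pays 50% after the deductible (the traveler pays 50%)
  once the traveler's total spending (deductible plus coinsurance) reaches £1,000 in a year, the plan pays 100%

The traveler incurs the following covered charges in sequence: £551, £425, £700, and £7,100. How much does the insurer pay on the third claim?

£350

#1 (£551): deductible takes £300, £251 remains; traveler's 50% is £125.50. Traveler pays £425.50; OOP now £425.50. Insurer: £551 − £425.50 = £125.50.
#2 (£425): deductible already satisfied, so traveler's share is 50% × £425 = £212.50. Traveler pays £212.50; OOP now £638. Insurer: £425 − £212.50 = £212.50.
#3 (£700): deductible already satisfied, so traveler's share is 50% × £700 = £350. Cost to traveler: £350. OOP to date £988. Insurer: £700 − £350 = £350.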